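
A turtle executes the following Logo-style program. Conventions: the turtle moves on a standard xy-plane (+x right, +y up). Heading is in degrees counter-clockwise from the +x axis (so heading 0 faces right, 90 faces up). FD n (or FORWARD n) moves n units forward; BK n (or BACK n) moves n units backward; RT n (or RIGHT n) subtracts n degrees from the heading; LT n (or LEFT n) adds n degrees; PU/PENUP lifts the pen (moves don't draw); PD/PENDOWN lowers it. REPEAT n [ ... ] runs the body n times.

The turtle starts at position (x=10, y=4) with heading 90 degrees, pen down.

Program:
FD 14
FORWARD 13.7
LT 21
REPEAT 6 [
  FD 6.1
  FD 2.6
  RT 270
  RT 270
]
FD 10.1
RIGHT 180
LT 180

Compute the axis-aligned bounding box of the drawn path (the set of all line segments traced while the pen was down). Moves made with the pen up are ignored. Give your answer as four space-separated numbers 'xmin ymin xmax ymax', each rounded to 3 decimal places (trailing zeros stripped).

Executing turtle program step by step:
Start: pos=(10,4), heading=90, pen down
FD 14: (10,4) -> (10,18) [heading=90, draw]
FD 13.7: (10,18) -> (10,31.7) [heading=90, draw]
LT 21: heading 90 -> 111
REPEAT 6 [
  -- iteration 1/6 --
  FD 6.1: (10,31.7) -> (7.814,37.395) [heading=111, draw]
  FD 2.6: (7.814,37.395) -> (6.882,39.822) [heading=111, draw]
  RT 270: heading 111 -> 201
  RT 270: heading 201 -> 291
  -- iteration 2/6 --
  FD 6.1: (6.882,39.822) -> (9.068,34.127) [heading=291, draw]
  FD 2.6: (9.068,34.127) -> (10,31.7) [heading=291, draw]
  RT 270: heading 291 -> 21
  RT 270: heading 21 -> 111
  -- iteration 3/6 --
  FD 6.1: (10,31.7) -> (7.814,37.395) [heading=111, draw]
  FD 2.6: (7.814,37.395) -> (6.882,39.822) [heading=111, draw]
  RT 270: heading 111 -> 201
  RT 270: heading 201 -> 291
  -- iteration 4/6 --
  FD 6.1: (6.882,39.822) -> (9.068,34.127) [heading=291, draw]
  FD 2.6: (9.068,34.127) -> (10,31.7) [heading=291, draw]
  RT 270: heading 291 -> 21
  RT 270: heading 21 -> 111
  -- iteration 5/6 --
  FD 6.1: (10,31.7) -> (7.814,37.395) [heading=111, draw]
  FD 2.6: (7.814,37.395) -> (6.882,39.822) [heading=111, draw]
  RT 270: heading 111 -> 201
  RT 270: heading 201 -> 291
  -- iteration 6/6 --
  FD 6.1: (6.882,39.822) -> (9.068,34.127) [heading=291, draw]
  FD 2.6: (9.068,34.127) -> (10,31.7) [heading=291, draw]
  RT 270: heading 291 -> 21
  RT 270: heading 21 -> 111
]
FD 10.1: (10,31.7) -> (6.38,41.129) [heading=111, draw]
RT 180: heading 111 -> 291
LT 180: heading 291 -> 111
Final: pos=(6.38,41.129), heading=111, 15 segment(s) drawn

Segment endpoints: x in {6.38, 6.882, 6.882, 6.882, 7.814, 7.814, 7.814, 9.068, 9.068, 9.068, 10, 10, 10, 10}, y in {4, 18, 31.7, 31.7, 31.7, 31.7, 34.127, 34.127, 37.395, 37.395, 39.822, 39.822, 39.822, 41.129}
xmin=6.38, ymin=4, xmax=10, ymax=41.129

Answer: 6.38 4 10 41.129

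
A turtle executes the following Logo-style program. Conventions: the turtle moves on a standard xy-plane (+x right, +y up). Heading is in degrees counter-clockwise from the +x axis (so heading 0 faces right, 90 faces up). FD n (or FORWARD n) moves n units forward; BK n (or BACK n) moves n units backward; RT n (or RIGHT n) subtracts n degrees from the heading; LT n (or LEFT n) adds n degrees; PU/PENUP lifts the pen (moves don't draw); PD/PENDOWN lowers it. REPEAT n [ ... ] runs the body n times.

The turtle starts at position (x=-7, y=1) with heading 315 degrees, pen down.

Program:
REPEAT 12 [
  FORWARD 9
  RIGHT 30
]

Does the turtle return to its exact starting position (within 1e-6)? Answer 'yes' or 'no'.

Answer: yes

Derivation:
Executing turtle program step by step:
Start: pos=(-7,1), heading=315, pen down
REPEAT 12 [
  -- iteration 1/12 --
  FD 9: (-7,1) -> (-0.636,-5.364) [heading=315, draw]
  RT 30: heading 315 -> 285
  -- iteration 2/12 --
  FD 9: (-0.636,-5.364) -> (1.693,-14.057) [heading=285, draw]
  RT 30: heading 285 -> 255
  -- iteration 3/12 --
  FD 9: (1.693,-14.057) -> (-0.636,-22.751) [heading=255, draw]
  RT 30: heading 255 -> 225
  -- iteration 4/12 --
  FD 9: (-0.636,-22.751) -> (-7,-29.115) [heading=225, draw]
  RT 30: heading 225 -> 195
  -- iteration 5/12 --
  FD 9: (-7,-29.115) -> (-15.693,-31.444) [heading=195, draw]
  RT 30: heading 195 -> 165
  -- iteration 6/12 --
  FD 9: (-15.693,-31.444) -> (-24.387,-29.115) [heading=165, draw]
  RT 30: heading 165 -> 135
  -- iteration 7/12 --
  FD 9: (-24.387,-29.115) -> (-30.751,-22.751) [heading=135, draw]
  RT 30: heading 135 -> 105
  -- iteration 8/12 --
  FD 9: (-30.751,-22.751) -> (-33.08,-14.057) [heading=105, draw]
  RT 30: heading 105 -> 75
  -- iteration 9/12 --
  FD 9: (-33.08,-14.057) -> (-30.751,-5.364) [heading=75, draw]
  RT 30: heading 75 -> 45
  -- iteration 10/12 --
  FD 9: (-30.751,-5.364) -> (-24.387,1) [heading=45, draw]
  RT 30: heading 45 -> 15
  -- iteration 11/12 --
  FD 9: (-24.387,1) -> (-15.693,3.329) [heading=15, draw]
  RT 30: heading 15 -> 345
  -- iteration 12/12 --
  FD 9: (-15.693,3.329) -> (-7,1) [heading=345, draw]
  RT 30: heading 345 -> 315
]
Final: pos=(-7,1), heading=315, 12 segment(s) drawn

Start position: (-7, 1)
Final position: (-7, 1)
Distance = 0; < 1e-6 -> CLOSED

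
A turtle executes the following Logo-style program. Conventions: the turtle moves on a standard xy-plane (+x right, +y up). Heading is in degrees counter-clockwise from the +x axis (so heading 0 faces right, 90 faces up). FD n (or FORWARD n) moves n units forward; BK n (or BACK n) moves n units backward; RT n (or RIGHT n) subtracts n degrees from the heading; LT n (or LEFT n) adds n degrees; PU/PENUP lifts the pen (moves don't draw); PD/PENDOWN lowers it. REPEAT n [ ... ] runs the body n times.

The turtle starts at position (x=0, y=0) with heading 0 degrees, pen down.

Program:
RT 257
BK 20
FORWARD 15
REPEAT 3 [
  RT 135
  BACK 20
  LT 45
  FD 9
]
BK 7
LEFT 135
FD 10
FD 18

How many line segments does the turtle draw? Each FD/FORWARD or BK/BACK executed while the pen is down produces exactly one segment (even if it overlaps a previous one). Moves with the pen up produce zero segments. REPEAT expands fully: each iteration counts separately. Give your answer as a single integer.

Answer: 11

Derivation:
Executing turtle program step by step:
Start: pos=(0,0), heading=0, pen down
RT 257: heading 0 -> 103
BK 20: (0,0) -> (4.499,-19.487) [heading=103, draw]
FD 15: (4.499,-19.487) -> (1.125,-4.872) [heading=103, draw]
REPEAT 3 [
  -- iteration 1/3 --
  RT 135: heading 103 -> 328
  BK 20: (1.125,-4.872) -> (-15.836,5.727) [heading=328, draw]
  LT 45: heading 328 -> 13
  FD 9: (-15.836,5.727) -> (-7.067,7.751) [heading=13, draw]
  -- iteration 2/3 --
  RT 135: heading 13 -> 238
  BK 20: (-7.067,7.751) -> (3.532,24.712) [heading=238, draw]
  LT 45: heading 238 -> 283
  FD 9: (3.532,24.712) -> (5.556,15.943) [heading=283, draw]
  -- iteration 3/3 --
  RT 135: heading 283 -> 148
  BK 20: (5.556,15.943) -> (22.517,5.344) [heading=148, draw]
  LT 45: heading 148 -> 193
  FD 9: (22.517,5.344) -> (13.748,3.32) [heading=193, draw]
]
BK 7: (13.748,3.32) -> (20.568,4.894) [heading=193, draw]
LT 135: heading 193 -> 328
FD 10: (20.568,4.894) -> (29.049,-0.405) [heading=328, draw]
FD 18: (29.049,-0.405) -> (44.314,-9.943) [heading=328, draw]
Final: pos=(44.314,-9.943), heading=328, 11 segment(s) drawn
Segments drawn: 11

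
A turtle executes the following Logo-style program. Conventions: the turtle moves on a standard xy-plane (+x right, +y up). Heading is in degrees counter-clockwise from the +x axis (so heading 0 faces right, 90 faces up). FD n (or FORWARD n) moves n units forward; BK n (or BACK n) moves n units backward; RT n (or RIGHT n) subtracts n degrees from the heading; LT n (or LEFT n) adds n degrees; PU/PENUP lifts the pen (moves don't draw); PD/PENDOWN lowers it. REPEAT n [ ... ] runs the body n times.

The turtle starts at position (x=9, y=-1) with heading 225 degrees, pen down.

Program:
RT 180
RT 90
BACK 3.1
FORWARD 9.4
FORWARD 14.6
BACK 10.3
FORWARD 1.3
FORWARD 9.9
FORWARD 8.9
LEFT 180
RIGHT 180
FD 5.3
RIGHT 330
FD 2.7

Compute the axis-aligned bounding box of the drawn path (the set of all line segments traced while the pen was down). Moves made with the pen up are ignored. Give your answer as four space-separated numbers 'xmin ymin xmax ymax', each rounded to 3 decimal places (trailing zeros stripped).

Answer: 6.808 -27.155 37.064 1.192

Derivation:
Executing turtle program step by step:
Start: pos=(9,-1), heading=225, pen down
RT 180: heading 225 -> 45
RT 90: heading 45 -> 315
BK 3.1: (9,-1) -> (6.808,1.192) [heading=315, draw]
FD 9.4: (6.808,1.192) -> (13.455,-5.455) [heading=315, draw]
FD 14.6: (13.455,-5.455) -> (23.779,-15.779) [heading=315, draw]
BK 10.3: (23.779,-15.779) -> (16.495,-8.495) [heading=315, draw]
FD 1.3: (16.495,-8.495) -> (17.415,-9.415) [heading=315, draw]
FD 9.9: (17.415,-9.415) -> (24.415,-16.415) [heading=315, draw]
FD 8.9: (24.415,-16.415) -> (30.708,-22.708) [heading=315, draw]
LT 180: heading 315 -> 135
RT 180: heading 135 -> 315
FD 5.3: (30.708,-22.708) -> (34.456,-26.456) [heading=315, draw]
RT 330: heading 315 -> 345
FD 2.7: (34.456,-26.456) -> (37.064,-27.155) [heading=345, draw]
Final: pos=(37.064,-27.155), heading=345, 9 segment(s) drawn

Segment endpoints: x in {6.808, 9, 13.455, 16.495, 17.415, 23.779, 24.415, 30.708, 34.456, 37.064}, y in {-27.155, -26.456, -22.708, -16.415, -15.779, -9.415, -8.495, -5.455, -1, 1.192}
xmin=6.808, ymin=-27.155, xmax=37.064, ymax=1.192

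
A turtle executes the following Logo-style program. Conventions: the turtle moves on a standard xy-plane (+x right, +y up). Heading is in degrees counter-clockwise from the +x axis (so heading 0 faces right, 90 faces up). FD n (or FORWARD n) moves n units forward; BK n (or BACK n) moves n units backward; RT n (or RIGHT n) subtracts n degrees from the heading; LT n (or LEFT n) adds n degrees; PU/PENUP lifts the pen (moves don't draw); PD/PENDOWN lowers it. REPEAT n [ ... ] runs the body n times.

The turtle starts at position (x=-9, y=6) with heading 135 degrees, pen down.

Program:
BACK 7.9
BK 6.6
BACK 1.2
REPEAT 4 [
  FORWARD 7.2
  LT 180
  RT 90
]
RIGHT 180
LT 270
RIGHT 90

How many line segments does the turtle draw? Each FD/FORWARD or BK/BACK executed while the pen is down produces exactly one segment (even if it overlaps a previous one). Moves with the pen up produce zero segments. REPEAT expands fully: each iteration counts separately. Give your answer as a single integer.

Executing turtle program step by step:
Start: pos=(-9,6), heading=135, pen down
BK 7.9: (-9,6) -> (-3.414,0.414) [heading=135, draw]
BK 6.6: (-3.414,0.414) -> (1.253,-4.253) [heading=135, draw]
BK 1.2: (1.253,-4.253) -> (2.102,-5.102) [heading=135, draw]
REPEAT 4 [
  -- iteration 1/4 --
  FD 7.2: (2.102,-5.102) -> (-2.99,-0.01) [heading=135, draw]
  LT 180: heading 135 -> 315
  RT 90: heading 315 -> 225
  -- iteration 2/4 --
  FD 7.2: (-2.99,-0.01) -> (-8.081,-5.102) [heading=225, draw]
  LT 180: heading 225 -> 45
  RT 90: heading 45 -> 315
  -- iteration 3/4 --
  FD 7.2: (-8.081,-5.102) -> (-2.99,-10.193) [heading=315, draw]
  LT 180: heading 315 -> 135
  RT 90: heading 135 -> 45
  -- iteration 4/4 --
  FD 7.2: (-2.99,-10.193) -> (2.102,-5.102) [heading=45, draw]
  LT 180: heading 45 -> 225
  RT 90: heading 225 -> 135
]
RT 180: heading 135 -> 315
LT 270: heading 315 -> 225
RT 90: heading 225 -> 135
Final: pos=(2.102,-5.102), heading=135, 7 segment(s) drawn
Segments drawn: 7

Answer: 7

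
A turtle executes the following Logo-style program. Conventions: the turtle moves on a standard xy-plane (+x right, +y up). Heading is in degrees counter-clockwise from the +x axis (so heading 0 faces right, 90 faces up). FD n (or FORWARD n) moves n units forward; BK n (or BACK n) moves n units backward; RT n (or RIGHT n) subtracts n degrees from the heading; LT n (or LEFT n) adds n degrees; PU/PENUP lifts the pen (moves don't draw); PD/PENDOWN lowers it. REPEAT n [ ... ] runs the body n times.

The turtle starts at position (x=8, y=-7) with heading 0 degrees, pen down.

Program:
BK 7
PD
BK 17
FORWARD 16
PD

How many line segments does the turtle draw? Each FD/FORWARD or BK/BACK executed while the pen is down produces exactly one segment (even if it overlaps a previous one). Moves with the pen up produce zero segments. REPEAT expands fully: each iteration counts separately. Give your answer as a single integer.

Executing turtle program step by step:
Start: pos=(8,-7), heading=0, pen down
BK 7: (8,-7) -> (1,-7) [heading=0, draw]
PD: pen down
BK 17: (1,-7) -> (-16,-7) [heading=0, draw]
FD 16: (-16,-7) -> (0,-7) [heading=0, draw]
PD: pen down
Final: pos=(0,-7), heading=0, 3 segment(s) drawn
Segments drawn: 3

Answer: 3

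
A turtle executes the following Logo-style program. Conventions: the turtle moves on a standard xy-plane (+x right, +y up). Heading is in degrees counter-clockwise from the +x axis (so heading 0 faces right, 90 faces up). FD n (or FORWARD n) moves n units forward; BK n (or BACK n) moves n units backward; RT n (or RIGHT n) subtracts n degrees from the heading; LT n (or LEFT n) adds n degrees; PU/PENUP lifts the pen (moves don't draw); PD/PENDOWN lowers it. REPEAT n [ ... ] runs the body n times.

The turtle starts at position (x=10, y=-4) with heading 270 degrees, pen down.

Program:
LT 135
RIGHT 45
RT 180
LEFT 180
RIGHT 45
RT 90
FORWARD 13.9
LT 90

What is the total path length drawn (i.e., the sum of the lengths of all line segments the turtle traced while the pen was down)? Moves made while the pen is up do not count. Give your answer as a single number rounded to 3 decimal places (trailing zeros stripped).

Answer: 13.9

Derivation:
Executing turtle program step by step:
Start: pos=(10,-4), heading=270, pen down
LT 135: heading 270 -> 45
RT 45: heading 45 -> 0
RT 180: heading 0 -> 180
LT 180: heading 180 -> 0
RT 45: heading 0 -> 315
RT 90: heading 315 -> 225
FD 13.9: (10,-4) -> (0.171,-13.829) [heading=225, draw]
LT 90: heading 225 -> 315
Final: pos=(0.171,-13.829), heading=315, 1 segment(s) drawn

Segment lengths:
  seg 1: (10,-4) -> (0.171,-13.829), length = 13.9
Total = 13.9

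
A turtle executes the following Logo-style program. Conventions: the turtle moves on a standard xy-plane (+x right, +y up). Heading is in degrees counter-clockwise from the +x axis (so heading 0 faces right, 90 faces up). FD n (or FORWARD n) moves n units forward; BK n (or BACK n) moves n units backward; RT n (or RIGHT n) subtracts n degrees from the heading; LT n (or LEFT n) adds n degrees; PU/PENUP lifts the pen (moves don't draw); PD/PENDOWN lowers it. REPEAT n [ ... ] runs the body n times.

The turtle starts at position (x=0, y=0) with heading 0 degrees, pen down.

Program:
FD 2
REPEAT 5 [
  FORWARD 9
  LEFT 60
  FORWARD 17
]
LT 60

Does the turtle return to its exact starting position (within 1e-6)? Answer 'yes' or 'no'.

Answer: no

Derivation:
Executing turtle program step by step:
Start: pos=(0,0), heading=0, pen down
FD 2: (0,0) -> (2,0) [heading=0, draw]
REPEAT 5 [
  -- iteration 1/5 --
  FD 9: (2,0) -> (11,0) [heading=0, draw]
  LT 60: heading 0 -> 60
  FD 17: (11,0) -> (19.5,14.722) [heading=60, draw]
  -- iteration 2/5 --
  FD 9: (19.5,14.722) -> (24,22.517) [heading=60, draw]
  LT 60: heading 60 -> 120
  FD 17: (24,22.517) -> (15.5,37.239) [heading=120, draw]
  -- iteration 3/5 --
  FD 9: (15.5,37.239) -> (11,45.033) [heading=120, draw]
  LT 60: heading 120 -> 180
  FD 17: (11,45.033) -> (-6,45.033) [heading=180, draw]
  -- iteration 4/5 --
  FD 9: (-6,45.033) -> (-15,45.033) [heading=180, draw]
  LT 60: heading 180 -> 240
  FD 17: (-15,45.033) -> (-23.5,30.311) [heading=240, draw]
  -- iteration 5/5 --
  FD 9: (-23.5,30.311) -> (-28,22.517) [heading=240, draw]
  LT 60: heading 240 -> 300
  FD 17: (-28,22.517) -> (-19.5,7.794) [heading=300, draw]
]
LT 60: heading 300 -> 0
Final: pos=(-19.5,7.794), heading=0, 11 segment(s) drawn

Start position: (0, 0)
Final position: (-19.5, 7.794)
Distance = 21; >= 1e-6 -> NOT closed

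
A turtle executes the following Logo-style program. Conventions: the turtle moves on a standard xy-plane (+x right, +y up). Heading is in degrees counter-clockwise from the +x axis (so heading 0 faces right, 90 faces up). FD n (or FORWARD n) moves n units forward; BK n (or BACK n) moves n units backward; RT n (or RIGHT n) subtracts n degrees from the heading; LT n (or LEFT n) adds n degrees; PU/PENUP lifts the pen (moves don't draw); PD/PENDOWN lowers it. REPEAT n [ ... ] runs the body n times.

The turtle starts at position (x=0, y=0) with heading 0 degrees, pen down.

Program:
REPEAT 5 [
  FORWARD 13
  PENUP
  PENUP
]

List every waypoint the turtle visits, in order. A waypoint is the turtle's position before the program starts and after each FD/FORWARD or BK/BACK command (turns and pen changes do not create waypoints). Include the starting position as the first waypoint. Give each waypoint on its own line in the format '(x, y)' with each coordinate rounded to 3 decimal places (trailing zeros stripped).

Answer: (0, 0)
(13, 0)
(26, 0)
(39, 0)
(52, 0)
(65, 0)

Derivation:
Executing turtle program step by step:
Start: pos=(0,0), heading=0, pen down
REPEAT 5 [
  -- iteration 1/5 --
  FD 13: (0,0) -> (13,0) [heading=0, draw]
  PU: pen up
  PU: pen up
  -- iteration 2/5 --
  FD 13: (13,0) -> (26,0) [heading=0, move]
  PU: pen up
  PU: pen up
  -- iteration 3/5 --
  FD 13: (26,0) -> (39,0) [heading=0, move]
  PU: pen up
  PU: pen up
  -- iteration 4/5 --
  FD 13: (39,0) -> (52,0) [heading=0, move]
  PU: pen up
  PU: pen up
  -- iteration 5/5 --
  FD 13: (52,0) -> (65,0) [heading=0, move]
  PU: pen up
  PU: pen up
]
Final: pos=(65,0), heading=0, 1 segment(s) drawn
Waypoints (6 total):
(0, 0)
(13, 0)
(26, 0)
(39, 0)
(52, 0)
(65, 0)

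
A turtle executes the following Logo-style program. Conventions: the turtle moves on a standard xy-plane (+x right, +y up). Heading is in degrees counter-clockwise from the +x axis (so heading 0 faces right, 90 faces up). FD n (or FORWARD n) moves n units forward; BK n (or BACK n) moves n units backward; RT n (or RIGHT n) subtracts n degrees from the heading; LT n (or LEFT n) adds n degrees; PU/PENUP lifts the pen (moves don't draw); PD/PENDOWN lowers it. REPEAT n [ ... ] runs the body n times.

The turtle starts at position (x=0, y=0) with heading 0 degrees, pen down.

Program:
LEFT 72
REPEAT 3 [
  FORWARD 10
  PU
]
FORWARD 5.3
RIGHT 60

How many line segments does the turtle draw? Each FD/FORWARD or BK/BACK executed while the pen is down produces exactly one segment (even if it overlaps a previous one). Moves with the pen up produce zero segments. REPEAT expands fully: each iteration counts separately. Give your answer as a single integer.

Answer: 1

Derivation:
Executing turtle program step by step:
Start: pos=(0,0), heading=0, pen down
LT 72: heading 0 -> 72
REPEAT 3 [
  -- iteration 1/3 --
  FD 10: (0,0) -> (3.09,9.511) [heading=72, draw]
  PU: pen up
  -- iteration 2/3 --
  FD 10: (3.09,9.511) -> (6.18,19.021) [heading=72, move]
  PU: pen up
  -- iteration 3/3 --
  FD 10: (6.18,19.021) -> (9.271,28.532) [heading=72, move]
  PU: pen up
]
FD 5.3: (9.271,28.532) -> (10.908,33.572) [heading=72, move]
RT 60: heading 72 -> 12
Final: pos=(10.908,33.572), heading=12, 1 segment(s) drawn
Segments drawn: 1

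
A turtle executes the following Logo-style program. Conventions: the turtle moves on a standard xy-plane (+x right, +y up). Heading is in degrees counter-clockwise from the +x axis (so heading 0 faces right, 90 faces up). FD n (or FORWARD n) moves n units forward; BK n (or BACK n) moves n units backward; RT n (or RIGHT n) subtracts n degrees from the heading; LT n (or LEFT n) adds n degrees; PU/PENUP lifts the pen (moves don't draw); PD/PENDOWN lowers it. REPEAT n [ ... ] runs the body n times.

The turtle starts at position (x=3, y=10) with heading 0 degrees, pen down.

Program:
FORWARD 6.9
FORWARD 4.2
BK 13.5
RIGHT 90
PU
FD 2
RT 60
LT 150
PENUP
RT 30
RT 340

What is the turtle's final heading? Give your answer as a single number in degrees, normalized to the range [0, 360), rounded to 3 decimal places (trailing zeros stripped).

Answer: 350

Derivation:
Executing turtle program step by step:
Start: pos=(3,10), heading=0, pen down
FD 6.9: (3,10) -> (9.9,10) [heading=0, draw]
FD 4.2: (9.9,10) -> (14.1,10) [heading=0, draw]
BK 13.5: (14.1,10) -> (0.6,10) [heading=0, draw]
RT 90: heading 0 -> 270
PU: pen up
FD 2: (0.6,10) -> (0.6,8) [heading=270, move]
RT 60: heading 270 -> 210
LT 150: heading 210 -> 0
PU: pen up
RT 30: heading 0 -> 330
RT 340: heading 330 -> 350
Final: pos=(0.6,8), heading=350, 3 segment(s) drawn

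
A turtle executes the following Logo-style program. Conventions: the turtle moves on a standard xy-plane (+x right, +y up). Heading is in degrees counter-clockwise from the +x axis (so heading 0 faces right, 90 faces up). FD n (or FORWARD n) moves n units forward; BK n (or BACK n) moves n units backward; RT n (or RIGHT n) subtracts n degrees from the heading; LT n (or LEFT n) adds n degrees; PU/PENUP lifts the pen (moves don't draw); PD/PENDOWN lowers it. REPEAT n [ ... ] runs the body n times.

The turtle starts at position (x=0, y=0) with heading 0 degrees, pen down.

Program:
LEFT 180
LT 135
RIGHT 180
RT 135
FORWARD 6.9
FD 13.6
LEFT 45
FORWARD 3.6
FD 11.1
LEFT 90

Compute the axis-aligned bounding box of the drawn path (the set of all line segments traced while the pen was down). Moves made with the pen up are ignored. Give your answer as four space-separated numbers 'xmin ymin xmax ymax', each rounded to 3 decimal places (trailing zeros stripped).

Executing turtle program step by step:
Start: pos=(0,0), heading=0, pen down
LT 180: heading 0 -> 180
LT 135: heading 180 -> 315
RT 180: heading 315 -> 135
RT 135: heading 135 -> 0
FD 6.9: (0,0) -> (6.9,0) [heading=0, draw]
FD 13.6: (6.9,0) -> (20.5,0) [heading=0, draw]
LT 45: heading 0 -> 45
FD 3.6: (20.5,0) -> (23.046,2.546) [heading=45, draw]
FD 11.1: (23.046,2.546) -> (30.894,10.394) [heading=45, draw]
LT 90: heading 45 -> 135
Final: pos=(30.894,10.394), heading=135, 4 segment(s) drawn

Segment endpoints: x in {0, 6.9, 20.5, 23.046, 30.894}, y in {0, 2.546, 10.394}
xmin=0, ymin=0, xmax=30.894, ymax=10.394

Answer: 0 0 30.894 10.394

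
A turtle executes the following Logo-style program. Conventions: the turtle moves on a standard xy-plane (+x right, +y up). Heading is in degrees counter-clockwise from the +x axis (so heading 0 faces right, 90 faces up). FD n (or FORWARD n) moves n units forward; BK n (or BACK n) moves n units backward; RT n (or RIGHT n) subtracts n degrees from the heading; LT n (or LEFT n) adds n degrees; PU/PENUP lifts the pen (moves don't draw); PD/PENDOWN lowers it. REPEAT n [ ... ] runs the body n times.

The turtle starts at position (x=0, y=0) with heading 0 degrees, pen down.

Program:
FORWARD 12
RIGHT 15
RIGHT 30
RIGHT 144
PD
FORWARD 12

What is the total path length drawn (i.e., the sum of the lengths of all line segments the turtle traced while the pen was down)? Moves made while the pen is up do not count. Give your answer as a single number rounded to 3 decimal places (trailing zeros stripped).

Answer: 24

Derivation:
Executing turtle program step by step:
Start: pos=(0,0), heading=0, pen down
FD 12: (0,0) -> (12,0) [heading=0, draw]
RT 15: heading 0 -> 345
RT 30: heading 345 -> 315
RT 144: heading 315 -> 171
PD: pen down
FD 12: (12,0) -> (0.148,1.877) [heading=171, draw]
Final: pos=(0.148,1.877), heading=171, 2 segment(s) drawn

Segment lengths:
  seg 1: (0,0) -> (12,0), length = 12
  seg 2: (12,0) -> (0.148,1.877), length = 12
Total = 24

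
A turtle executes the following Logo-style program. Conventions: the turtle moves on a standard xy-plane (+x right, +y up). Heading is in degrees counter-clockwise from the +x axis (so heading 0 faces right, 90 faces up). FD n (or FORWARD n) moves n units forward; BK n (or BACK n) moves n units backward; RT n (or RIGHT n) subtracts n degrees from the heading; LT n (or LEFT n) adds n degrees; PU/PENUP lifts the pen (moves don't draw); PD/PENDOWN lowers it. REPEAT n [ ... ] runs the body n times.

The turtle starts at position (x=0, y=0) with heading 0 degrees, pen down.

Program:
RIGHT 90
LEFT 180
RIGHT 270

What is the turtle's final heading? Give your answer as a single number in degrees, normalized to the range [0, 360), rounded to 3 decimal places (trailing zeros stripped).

Executing turtle program step by step:
Start: pos=(0,0), heading=0, pen down
RT 90: heading 0 -> 270
LT 180: heading 270 -> 90
RT 270: heading 90 -> 180
Final: pos=(0,0), heading=180, 0 segment(s) drawn

Answer: 180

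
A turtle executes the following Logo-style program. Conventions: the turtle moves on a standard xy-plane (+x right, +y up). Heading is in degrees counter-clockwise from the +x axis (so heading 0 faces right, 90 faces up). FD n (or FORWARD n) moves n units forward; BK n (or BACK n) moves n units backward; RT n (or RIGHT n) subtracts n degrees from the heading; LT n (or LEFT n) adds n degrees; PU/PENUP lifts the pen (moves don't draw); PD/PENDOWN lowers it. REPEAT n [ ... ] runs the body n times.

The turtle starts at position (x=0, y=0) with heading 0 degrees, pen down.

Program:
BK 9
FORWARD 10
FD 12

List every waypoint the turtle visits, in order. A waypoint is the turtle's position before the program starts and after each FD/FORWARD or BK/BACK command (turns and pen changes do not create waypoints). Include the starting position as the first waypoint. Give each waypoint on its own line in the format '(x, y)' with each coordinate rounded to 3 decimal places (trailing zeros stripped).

Answer: (0, 0)
(-9, 0)
(1, 0)
(13, 0)

Derivation:
Executing turtle program step by step:
Start: pos=(0,0), heading=0, pen down
BK 9: (0,0) -> (-9,0) [heading=0, draw]
FD 10: (-9,0) -> (1,0) [heading=0, draw]
FD 12: (1,0) -> (13,0) [heading=0, draw]
Final: pos=(13,0), heading=0, 3 segment(s) drawn
Waypoints (4 total):
(0, 0)
(-9, 0)
(1, 0)
(13, 0)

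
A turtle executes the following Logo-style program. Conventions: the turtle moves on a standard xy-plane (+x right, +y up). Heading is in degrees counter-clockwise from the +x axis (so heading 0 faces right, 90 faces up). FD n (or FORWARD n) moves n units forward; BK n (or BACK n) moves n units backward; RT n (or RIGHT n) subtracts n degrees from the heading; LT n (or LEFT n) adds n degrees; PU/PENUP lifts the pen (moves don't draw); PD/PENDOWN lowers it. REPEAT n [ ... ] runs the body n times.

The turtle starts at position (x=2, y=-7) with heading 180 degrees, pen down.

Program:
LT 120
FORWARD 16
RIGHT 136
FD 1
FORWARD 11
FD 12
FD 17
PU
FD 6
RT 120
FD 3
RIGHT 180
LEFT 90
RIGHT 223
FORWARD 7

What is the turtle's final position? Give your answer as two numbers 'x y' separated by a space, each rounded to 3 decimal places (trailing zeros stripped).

Answer: -33.143 1.181

Derivation:
Executing turtle program step by step:
Start: pos=(2,-7), heading=180, pen down
LT 120: heading 180 -> 300
FD 16: (2,-7) -> (10,-20.856) [heading=300, draw]
RT 136: heading 300 -> 164
FD 1: (10,-20.856) -> (9.039,-20.581) [heading=164, draw]
FD 11: (9.039,-20.581) -> (-1.535,-17.549) [heading=164, draw]
FD 12: (-1.535,-17.549) -> (-13.07,-14.241) [heading=164, draw]
FD 17: (-13.07,-14.241) -> (-29.412,-9.555) [heading=164, draw]
PU: pen up
FD 6: (-29.412,-9.555) -> (-35.179,-7.901) [heading=164, move]
RT 120: heading 164 -> 44
FD 3: (-35.179,-7.901) -> (-33.021,-5.817) [heading=44, move]
RT 180: heading 44 -> 224
LT 90: heading 224 -> 314
RT 223: heading 314 -> 91
FD 7: (-33.021,-5.817) -> (-33.143,1.181) [heading=91, move]
Final: pos=(-33.143,1.181), heading=91, 5 segment(s) drawn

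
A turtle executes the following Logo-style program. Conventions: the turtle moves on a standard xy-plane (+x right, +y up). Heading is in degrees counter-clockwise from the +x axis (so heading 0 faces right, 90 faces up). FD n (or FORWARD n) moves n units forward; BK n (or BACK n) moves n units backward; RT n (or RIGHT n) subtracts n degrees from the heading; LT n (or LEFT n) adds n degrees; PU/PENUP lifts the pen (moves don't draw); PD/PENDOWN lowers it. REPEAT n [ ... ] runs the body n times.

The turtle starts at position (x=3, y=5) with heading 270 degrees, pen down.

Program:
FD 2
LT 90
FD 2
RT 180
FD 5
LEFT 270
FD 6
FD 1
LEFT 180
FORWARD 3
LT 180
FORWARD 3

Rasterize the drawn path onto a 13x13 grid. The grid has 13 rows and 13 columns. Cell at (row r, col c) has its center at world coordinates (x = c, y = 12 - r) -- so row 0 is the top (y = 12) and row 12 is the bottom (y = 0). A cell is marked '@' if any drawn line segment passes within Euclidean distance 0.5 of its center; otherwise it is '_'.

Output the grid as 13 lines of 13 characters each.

Answer: _____________
_____________
@____________
@____________
@____________
@____________
@____________
@__@_________
@__@_________
@@@@@@_______
_____________
_____________
_____________

Derivation:
Segment 0: (3,5) -> (3,3)
Segment 1: (3,3) -> (5,3)
Segment 2: (5,3) -> (0,3)
Segment 3: (0,3) -> (0,9)
Segment 4: (0,9) -> (0,10)
Segment 5: (0,10) -> (0,7)
Segment 6: (0,7) -> (0,10)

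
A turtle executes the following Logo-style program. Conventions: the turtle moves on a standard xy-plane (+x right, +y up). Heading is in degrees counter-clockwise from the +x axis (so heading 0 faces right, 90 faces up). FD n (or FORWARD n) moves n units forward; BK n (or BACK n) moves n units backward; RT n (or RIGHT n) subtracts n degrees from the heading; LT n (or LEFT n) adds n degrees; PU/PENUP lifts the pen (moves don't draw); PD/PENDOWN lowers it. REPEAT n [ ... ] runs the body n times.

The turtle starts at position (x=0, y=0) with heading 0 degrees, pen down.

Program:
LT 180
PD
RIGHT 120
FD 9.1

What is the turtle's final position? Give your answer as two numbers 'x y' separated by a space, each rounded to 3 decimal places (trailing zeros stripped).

Answer: 4.55 7.881

Derivation:
Executing turtle program step by step:
Start: pos=(0,0), heading=0, pen down
LT 180: heading 0 -> 180
PD: pen down
RT 120: heading 180 -> 60
FD 9.1: (0,0) -> (4.55,7.881) [heading=60, draw]
Final: pos=(4.55,7.881), heading=60, 1 segment(s) drawn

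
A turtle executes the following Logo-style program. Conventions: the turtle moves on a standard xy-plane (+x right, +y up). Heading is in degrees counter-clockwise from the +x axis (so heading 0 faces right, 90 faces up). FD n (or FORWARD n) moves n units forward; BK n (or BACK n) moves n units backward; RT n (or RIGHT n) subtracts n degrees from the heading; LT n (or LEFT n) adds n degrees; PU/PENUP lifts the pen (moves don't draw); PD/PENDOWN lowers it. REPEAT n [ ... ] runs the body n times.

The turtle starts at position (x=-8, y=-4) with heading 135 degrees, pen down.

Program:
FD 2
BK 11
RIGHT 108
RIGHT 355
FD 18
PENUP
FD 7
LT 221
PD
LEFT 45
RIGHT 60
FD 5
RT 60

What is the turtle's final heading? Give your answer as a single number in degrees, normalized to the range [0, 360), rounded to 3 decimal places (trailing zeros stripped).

Executing turtle program step by step:
Start: pos=(-8,-4), heading=135, pen down
FD 2: (-8,-4) -> (-9.414,-2.586) [heading=135, draw]
BK 11: (-9.414,-2.586) -> (-1.636,-10.364) [heading=135, draw]
RT 108: heading 135 -> 27
RT 355: heading 27 -> 32
FD 18: (-1.636,-10.364) -> (13.629,-0.825) [heading=32, draw]
PU: pen up
FD 7: (13.629,-0.825) -> (19.565,2.884) [heading=32, move]
LT 221: heading 32 -> 253
PD: pen down
LT 45: heading 253 -> 298
RT 60: heading 298 -> 238
FD 5: (19.565,2.884) -> (16.916,-1.356) [heading=238, draw]
RT 60: heading 238 -> 178
Final: pos=(16.916,-1.356), heading=178, 4 segment(s) drawn

Answer: 178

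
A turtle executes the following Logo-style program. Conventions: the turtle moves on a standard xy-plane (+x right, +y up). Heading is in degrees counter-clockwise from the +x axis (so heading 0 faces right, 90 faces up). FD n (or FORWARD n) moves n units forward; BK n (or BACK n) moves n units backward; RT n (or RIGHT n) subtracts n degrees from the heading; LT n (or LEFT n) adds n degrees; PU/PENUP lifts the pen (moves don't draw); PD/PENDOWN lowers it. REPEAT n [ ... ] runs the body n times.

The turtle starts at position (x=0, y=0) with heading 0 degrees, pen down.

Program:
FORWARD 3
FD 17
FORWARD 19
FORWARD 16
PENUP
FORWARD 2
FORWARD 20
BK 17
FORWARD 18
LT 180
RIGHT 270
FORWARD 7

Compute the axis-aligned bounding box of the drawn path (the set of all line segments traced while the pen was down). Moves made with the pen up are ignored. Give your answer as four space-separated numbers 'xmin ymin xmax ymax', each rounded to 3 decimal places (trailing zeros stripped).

Executing turtle program step by step:
Start: pos=(0,0), heading=0, pen down
FD 3: (0,0) -> (3,0) [heading=0, draw]
FD 17: (3,0) -> (20,0) [heading=0, draw]
FD 19: (20,0) -> (39,0) [heading=0, draw]
FD 16: (39,0) -> (55,0) [heading=0, draw]
PU: pen up
FD 2: (55,0) -> (57,0) [heading=0, move]
FD 20: (57,0) -> (77,0) [heading=0, move]
BK 17: (77,0) -> (60,0) [heading=0, move]
FD 18: (60,0) -> (78,0) [heading=0, move]
LT 180: heading 0 -> 180
RT 270: heading 180 -> 270
FD 7: (78,0) -> (78,-7) [heading=270, move]
Final: pos=(78,-7), heading=270, 4 segment(s) drawn

Segment endpoints: x in {0, 3, 20, 39, 55}, y in {0}
xmin=0, ymin=0, xmax=55, ymax=0

Answer: 0 0 55 0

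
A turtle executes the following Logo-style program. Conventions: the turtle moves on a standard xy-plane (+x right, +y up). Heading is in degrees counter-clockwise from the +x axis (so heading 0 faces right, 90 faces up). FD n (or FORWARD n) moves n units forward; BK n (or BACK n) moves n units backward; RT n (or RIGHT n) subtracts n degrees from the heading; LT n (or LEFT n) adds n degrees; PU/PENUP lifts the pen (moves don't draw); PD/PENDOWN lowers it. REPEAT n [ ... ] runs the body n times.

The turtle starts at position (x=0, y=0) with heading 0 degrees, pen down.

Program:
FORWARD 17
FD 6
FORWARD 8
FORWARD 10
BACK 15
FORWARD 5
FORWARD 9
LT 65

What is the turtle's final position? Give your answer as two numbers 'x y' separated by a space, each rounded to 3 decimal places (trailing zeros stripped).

Answer: 40 0

Derivation:
Executing turtle program step by step:
Start: pos=(0,0), heading=0, pen down
FD 17: (0,0) -> (17,0) [heading=0, draw]
FD 6: (17,0) -> (23,0) [heading=0, draw]
FD 8: (23,0) -> (31,0) [heading=0, draw]
FD 10: (31,0) -> (41,0) [heading=0, draw]
BK 15: (41,0) -> (26,0) [heading=0, draw]
FD 5: (26,0) -> (31,0) [heading=0, draw]
FD 9: (31,0) -> (40,0) [heading=0, draw]
LT 65: heading 0 -> 65
Final: pos=(40,0), heading=65, 7 segment(s) drawn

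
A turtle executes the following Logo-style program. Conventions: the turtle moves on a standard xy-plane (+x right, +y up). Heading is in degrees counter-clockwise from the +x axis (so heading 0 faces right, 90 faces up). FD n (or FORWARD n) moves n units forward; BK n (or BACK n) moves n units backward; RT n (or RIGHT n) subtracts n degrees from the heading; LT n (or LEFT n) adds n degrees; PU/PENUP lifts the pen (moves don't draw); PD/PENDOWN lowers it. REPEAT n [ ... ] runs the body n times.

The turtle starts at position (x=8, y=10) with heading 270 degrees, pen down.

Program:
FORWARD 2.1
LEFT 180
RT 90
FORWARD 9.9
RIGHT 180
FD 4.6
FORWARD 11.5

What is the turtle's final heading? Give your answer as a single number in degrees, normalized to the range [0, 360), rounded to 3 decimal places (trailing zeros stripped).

Answer: 180

Derivation:
Executing turtle program step by step:
Start: pos=(8,10), heading=270, pen down
FD 2.1: (8,10) -> (8,7.9) [heading=270, draw]
LT 180: heading 270 -> 90
RT 90: heading 90 -> 0
FD 9.9: (8,7.9) -> (17.9,7.9) [heading=0, draw]
RT 180: heading 0 -> 180
FD 4.6: (17.9,7.9) -> (13.3,7.9) [heading=180, draw]
FD 11.5: (13.3,7.9) -> (1.8,7.9) [heading=180, draw]
Final: pos=(1.8,7.9), heading=180, 4 segment(s) drawn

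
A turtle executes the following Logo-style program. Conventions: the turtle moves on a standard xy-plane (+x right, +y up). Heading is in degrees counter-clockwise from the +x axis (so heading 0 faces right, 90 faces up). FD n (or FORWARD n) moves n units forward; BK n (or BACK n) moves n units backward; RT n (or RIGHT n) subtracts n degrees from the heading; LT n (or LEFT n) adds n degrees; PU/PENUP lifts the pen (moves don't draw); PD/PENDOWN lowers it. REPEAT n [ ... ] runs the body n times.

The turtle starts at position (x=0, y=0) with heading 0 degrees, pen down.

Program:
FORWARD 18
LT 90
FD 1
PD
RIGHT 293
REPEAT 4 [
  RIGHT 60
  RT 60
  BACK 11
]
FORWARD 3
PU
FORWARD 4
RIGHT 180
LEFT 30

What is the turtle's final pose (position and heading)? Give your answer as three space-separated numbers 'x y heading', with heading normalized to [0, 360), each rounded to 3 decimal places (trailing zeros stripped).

Answer: 14.805 -1.407 247

Derivation:
Executing turtle program step by step:
Start: pos=(0,0), heading=0, pen down
FD 18: (0,0) -> (18,0) [heading=0, draw]
LT 90: heading 0 -> 90
FD 1: (18,0) -> (18,1) [heading=90, draw]
PD: pen down
RT 293: heading 90 -> 157
REPEAT 4 [
  -- iteration 1/4 --
  RT 60: heading 157 -> 97
  RT 60: heading 97 -> 37
  BK 11: (18,1) -> (9.215,-5.62) [heading=37, draw]
  -- iteration 2/4 --
  RT 60: heading 37 -> 337
  RT 60: heading 337 -> 277
  BK 11: (9.215,-5.62) -> (7.874,5.298) [heading=277, draw]
  -- iteration 3/4 --
  RT 60: heading 277 -> 217
  RT 60: heading 217 -> 157
  BK 11: (7.874,5.298) -> (18,1) [heading=157, draw]
  -- iteration 4/4 --
  RT 60: heading 157 -> 97
  RT 60: heading 97 -> 37
  BK 11: (18,1) -> (9.215,-5.62) [heading=37, draw]
]
FD 3: (9.215,-5.62) -> (11.611,-3.815) [heading=37, draw]
PU: pen up
FD 4: (11.611,-3.815) -> (14.805,-1.407) [heading=37, move]
RT 180: heading 37 -> 217
LT 30: heading 217 -> 247
Final: pos=(14.805,-1.407), heading=247, 7 segment(s) drawn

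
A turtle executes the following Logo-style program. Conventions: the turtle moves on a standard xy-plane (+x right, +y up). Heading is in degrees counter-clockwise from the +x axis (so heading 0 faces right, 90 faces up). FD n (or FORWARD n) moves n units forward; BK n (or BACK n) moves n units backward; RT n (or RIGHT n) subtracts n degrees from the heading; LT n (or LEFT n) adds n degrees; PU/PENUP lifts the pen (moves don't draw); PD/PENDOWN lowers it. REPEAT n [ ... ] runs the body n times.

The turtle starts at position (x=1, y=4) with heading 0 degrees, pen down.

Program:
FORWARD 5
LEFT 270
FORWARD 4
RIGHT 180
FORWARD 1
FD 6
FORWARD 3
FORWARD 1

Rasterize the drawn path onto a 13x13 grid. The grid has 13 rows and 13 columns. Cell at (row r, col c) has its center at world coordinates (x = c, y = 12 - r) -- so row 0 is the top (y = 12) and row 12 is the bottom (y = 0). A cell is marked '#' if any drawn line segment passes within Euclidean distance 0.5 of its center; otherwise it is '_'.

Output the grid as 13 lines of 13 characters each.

Answer: _____________
______#______
______#______
______#______
______#______
______#______
______#______
______#______
_######______
______#______
______#______
______#______
______#______

Derivation:
Segment 0: (1,4) -> (6,4)
Segment 1: (6,4) -> (6,0)
Segment 2: (6,0) -> (6,1)
Segment 3: (6,1) -> (6,7)
Segment 4: (6,7) -> (6,10)
Segment 5: (6,10) -> (6,11)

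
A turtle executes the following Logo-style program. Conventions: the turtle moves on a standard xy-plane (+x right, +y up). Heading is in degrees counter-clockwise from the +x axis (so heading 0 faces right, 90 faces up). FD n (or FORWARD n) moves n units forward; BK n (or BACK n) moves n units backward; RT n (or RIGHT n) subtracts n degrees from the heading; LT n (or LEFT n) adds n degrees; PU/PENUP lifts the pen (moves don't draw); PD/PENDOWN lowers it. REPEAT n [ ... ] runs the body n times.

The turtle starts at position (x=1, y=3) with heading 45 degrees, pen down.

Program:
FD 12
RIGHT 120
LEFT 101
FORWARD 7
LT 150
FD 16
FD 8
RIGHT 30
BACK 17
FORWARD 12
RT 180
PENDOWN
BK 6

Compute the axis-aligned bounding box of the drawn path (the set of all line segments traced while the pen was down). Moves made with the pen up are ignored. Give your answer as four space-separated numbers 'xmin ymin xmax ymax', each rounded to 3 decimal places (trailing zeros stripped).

Answer: -8.994 3 15.777 16.787

Derivation:
Executing turtle program step by step:
Start: pos=(1,3), heading=45, pen down
FD 12: (1,3) -> (9.485,11.485) [heading=45, draw]
RT 120: heading 45 -> 285
LT 101: heading 285 -> 26
FD 7: (9.485,11.485) -> (15.777,14.554) [heading=26, draw]
LT 150: heading 26 -> 176
FD 16: (15.777,14.554) -> (-0.184,15.67) [heading=176, draw]
FD 8: (-0.184,15.67) -> (-8.165,16.228) [heading=176, draw]
RT 30: heading 176 -> 146
BK 17: (-8.165,16.228) -> (5.929,6.722) [heading=146, draw]
FD 12: (5.929,6.722) -> (-4.02,13.432) [heading=146, draw]
RT 180: heading 146 -> 326
PD: pen down
BK 6: (-4.02,13.432) -> (-8.994,16.787) [heading=326, draw]
Final: pos=(-8.994,16.787), heading=326, 7 segment(s) drawn

Segment endpoints: x in {-8.994, -8.165, -4.02, -0.184, 1, 5.929, 9.485, 15.777}, y in {3, 6.722, 11.485, 13.432, 14.554, 15.67, 16.228, 16.787}
xmin=-8.994, ymin=3, xmax=15.777, ymax=16.787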